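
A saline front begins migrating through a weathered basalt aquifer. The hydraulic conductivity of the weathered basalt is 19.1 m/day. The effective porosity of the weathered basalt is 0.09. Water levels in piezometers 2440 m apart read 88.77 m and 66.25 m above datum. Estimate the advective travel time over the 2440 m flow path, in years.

3.41

Hydraulic gradient i = (88.77 − 66.25) / 2440 = 22.52 / 2440 = 0.009230.
Darcy flux q = K · i = 19.10 × 0.009230 = 0.1763 m/day.
Seepage velocity v = q / n_e = 0.1763 / 0.09 = 1.959 m/day.
Travel time t = L / v = 2440 / 1.959 = 1246 days = 3.411 years.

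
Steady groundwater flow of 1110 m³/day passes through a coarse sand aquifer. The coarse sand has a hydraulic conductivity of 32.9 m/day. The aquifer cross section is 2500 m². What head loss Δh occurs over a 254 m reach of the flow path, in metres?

From Q = K·A·i, i = Q / (K·A) = 1110 / (32.90 × 2500) = 0.01350.
Head loss Δh = i · L = 0.01350 × 254 = 3.428 m.

3.43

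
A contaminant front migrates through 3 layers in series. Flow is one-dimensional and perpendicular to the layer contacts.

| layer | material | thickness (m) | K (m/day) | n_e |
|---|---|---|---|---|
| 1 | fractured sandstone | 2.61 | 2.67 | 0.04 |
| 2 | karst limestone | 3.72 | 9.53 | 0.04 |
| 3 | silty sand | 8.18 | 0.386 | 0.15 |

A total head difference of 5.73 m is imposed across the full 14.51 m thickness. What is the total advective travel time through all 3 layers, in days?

With flow normal to the layers, continuity requires the same specific discharge q through every layer.
Σ(b_i/K_i) = 2.61/2.67 + 3.72/9.53 + 8.18/0.386 = 22.56 d.
q = Δh / Σ(b_i/K_i) = 5.73 / 22.56 = 0.2540 m/day.
In each layer the seepage velocity is v_i = q/n_i, so the layer transit time is t_i = b_i·n_i / q:
  layer 1 (fractured sandstone): t_1 = 2.61 × 0.04 / 0.2540 = 0.4110 d
  layer 2 (karst limestone): t_2 = 3.72 × 0.04 / 0.2540 = 0.5858 d
  layer 3 (silty sand): t_3 = 8.18 × 0.15 / 0.2540 = 4.831 d
Total t = Σ t_i = 5.828 days.

5.83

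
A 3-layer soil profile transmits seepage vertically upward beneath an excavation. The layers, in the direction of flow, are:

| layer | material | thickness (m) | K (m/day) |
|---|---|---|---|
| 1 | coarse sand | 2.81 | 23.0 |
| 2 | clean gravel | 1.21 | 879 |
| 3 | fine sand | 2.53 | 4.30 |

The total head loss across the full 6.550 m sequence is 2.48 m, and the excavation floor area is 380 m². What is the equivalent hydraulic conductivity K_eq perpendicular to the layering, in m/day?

9.20

Flow is perpendicular to layering, so the layers act in series and the equivalent K is the thickness-weighted harmonic mean.
Total thickness L = 2.81 + 1.21 + 2.53 = 6.550 m.
Σ(b_i/K_i) = 2.81/23.0 + 1.21/879 + 2.53/4.30 = 0.7119 d.
K_eq = L / Σ(b_i/K_i) = 6.550 / 0.7119 = 9.200 m/day.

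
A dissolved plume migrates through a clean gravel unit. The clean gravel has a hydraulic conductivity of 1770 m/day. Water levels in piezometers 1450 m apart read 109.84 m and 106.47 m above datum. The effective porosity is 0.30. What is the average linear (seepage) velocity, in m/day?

Hydraulic gradient i = (109.84 − 106.47) / 1450 = 3.37 / 1450 = 0.002324.
Darcy flux q = K · i = 1770 × 0.002324 = 4.114 m/day.
Seepage velocity v = q / n_e = 4.114 / 0.30 = 13.71 m/day.

13.7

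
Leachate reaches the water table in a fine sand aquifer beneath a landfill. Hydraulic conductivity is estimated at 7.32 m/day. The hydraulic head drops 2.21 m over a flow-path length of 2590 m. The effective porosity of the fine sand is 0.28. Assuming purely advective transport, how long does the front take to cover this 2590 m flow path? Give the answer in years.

318

Hydraulic gradient i = Δh / L = 2.21 / 2590 = 0.0008533.
Darcy flux q = K · i = 7.320 × 0.0008533 = 0.006246 m/day.
Seepage velocity v = q / n_e = 0.006246 / 0.28 = 0.02231 m/day.
Travel time t = L / v = 2590 / 0.02231 = 1.161e+05 days = 317.9 years.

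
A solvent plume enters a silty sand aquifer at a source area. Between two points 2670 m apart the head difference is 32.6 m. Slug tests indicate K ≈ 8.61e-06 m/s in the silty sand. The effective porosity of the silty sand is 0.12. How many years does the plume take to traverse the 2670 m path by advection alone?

Convert K: 8.61e-06 m/s × 86400 = 0.7439 m/day.
Hydraulic gradient i = Δh / L = 32.6 / 2670 = 0.01221.
Darcy flux q = K · i = 0.7439 × 0.01221 = 0.009083 m/day.
Seepage velocity v = q / n_e = 0.009083 / 0.12 = 0.07569 m/day.
Travel time t = L / v = 2670 / 0.07569 = 35275 days = 96.58 years.

96.6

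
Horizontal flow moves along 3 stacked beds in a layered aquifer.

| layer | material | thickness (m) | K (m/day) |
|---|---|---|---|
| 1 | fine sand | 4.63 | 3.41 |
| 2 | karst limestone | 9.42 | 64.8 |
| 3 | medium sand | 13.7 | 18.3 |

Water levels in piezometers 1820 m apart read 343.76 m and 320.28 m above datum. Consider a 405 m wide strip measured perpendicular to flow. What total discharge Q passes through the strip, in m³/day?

4580

Flow is parallel to layering, so each bed carries its own Darcy discharge and the transmissivities add.
Σ(K_i·b_i) = 3.41×4.63 + 64.8×9.42 + 18.3×13.7 = 876.9 m²/day.
Hydraulic gradient i = (343.76 − 320.28) / 1820 = 23.48 / 1820 = 0.01290.
Q = Σ(K_i·b_i) · W · i = 876.9 × 405 × 0.01290 = 4582 m³/day.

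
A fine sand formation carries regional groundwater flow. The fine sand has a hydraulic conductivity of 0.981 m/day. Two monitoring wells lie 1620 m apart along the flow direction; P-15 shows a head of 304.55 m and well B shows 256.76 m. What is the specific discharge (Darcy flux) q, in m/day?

Hydraulic gradient i = (304.55 − 256.76) / 1620 = 47.79 / 1620 = 0.02950.
Specific discharge q = K · i = 0.9810 × 0.02950 = 0.02894 m/day.

0.0289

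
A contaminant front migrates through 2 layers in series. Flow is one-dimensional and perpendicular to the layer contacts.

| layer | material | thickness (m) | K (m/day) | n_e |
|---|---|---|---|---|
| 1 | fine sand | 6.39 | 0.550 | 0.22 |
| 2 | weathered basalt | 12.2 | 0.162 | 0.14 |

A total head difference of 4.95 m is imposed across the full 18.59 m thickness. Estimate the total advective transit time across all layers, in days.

With flow normal to the layers, continuity requires the same specific discharge q through every layer.
Σ(b_i/K_i) = 6.39/0.550 + 12.2/0.162 = 86.93 d.
q = Δh / Σ(b_i/K_i) = 4.95 / 86.93 = 0.05694 m/day.
In each layer the seepage velocity is v_i = q/n_i, so the layer transit time is t_i = b_i·n_i / q:
  layer 1 (fine sand): t_1 = 6.39 × 0.22 / 0.05694 = 24.69 d
  layer 2 (weathered basalt): t_2 = 12.2 × 0.14 / 0.05694 = 29.99 d
Total t = Σ t_i = 54.68 days.

54.7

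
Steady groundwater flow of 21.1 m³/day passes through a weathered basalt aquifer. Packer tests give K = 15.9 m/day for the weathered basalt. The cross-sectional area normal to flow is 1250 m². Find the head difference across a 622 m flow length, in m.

From Q = K·A·i, i = Q / (K·A) = 21.1 / (15.90 × 1250) = 0.001062.
Head loss Δh = i · L = 0.001062 × 622 = 0.6603 m.

0.660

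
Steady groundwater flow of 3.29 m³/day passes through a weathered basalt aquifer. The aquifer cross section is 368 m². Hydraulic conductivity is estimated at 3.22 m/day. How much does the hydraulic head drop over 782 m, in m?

2.17

From Q = K·A·i, i = Q / (K·A) = 3.29 / (3.220 × 368.0) = 0.002776.
Head loss Δh = i · L = 0.002776 × 782 = 2.171 m.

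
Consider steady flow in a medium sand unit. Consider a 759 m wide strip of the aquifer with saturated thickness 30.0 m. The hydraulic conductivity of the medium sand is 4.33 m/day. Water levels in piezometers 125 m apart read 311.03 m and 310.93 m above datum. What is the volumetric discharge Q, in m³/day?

Cross-sectional area A = 759 × 30.0 = 22770 m².
Hydraulic gradient i = (311.03 − 310.93) / 125 = 0.1 / 125 = 0.0008000.
Darcy's law: Q = K · A · i = 4.330 × 22770 × 0.0008000 = 78.88 m³/day.

78.9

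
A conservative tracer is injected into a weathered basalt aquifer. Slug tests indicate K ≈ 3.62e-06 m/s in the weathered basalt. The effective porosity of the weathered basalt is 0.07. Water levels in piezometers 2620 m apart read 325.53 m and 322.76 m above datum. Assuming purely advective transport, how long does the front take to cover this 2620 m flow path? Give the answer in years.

1520

Convert K: 3.62e-06 m/s × 86400 = 0.3128 m/day.
Hydraulic gradient i = (325.53 − 322.76) / 2620 = 2.77 / 2620 = 0.001057.
Darcy flux q = K · i = 0.3128 × 0.001057 = 0.0003307 m/day.
Seepage velocity v = q / n_e = 0.0003307 / 0.07 = 0.004724 m/day.
Travel time t = L / v = 2620 / 0.004724 = 5.546e+05 days = 1518 years.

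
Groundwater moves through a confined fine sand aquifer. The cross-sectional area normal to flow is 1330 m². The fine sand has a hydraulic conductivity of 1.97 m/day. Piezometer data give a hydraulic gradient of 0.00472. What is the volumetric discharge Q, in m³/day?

12.4

Hydraulic gradient i = 0.00472.
Darcy's law: Q = K · A · i = 1.970 × 1330 × 0.004720 = 12.37 m³/day.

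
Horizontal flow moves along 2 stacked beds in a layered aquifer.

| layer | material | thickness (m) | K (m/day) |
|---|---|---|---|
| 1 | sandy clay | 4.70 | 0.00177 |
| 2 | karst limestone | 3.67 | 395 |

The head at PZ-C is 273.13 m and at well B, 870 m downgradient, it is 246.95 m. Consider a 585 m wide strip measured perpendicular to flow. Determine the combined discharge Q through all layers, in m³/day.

Flow is parallel to layering, so each bed carries its own Darcy discharge and the transmissivities add.
Σ(K_i·b_i) = 0.00177×4.70 + 395×3.67 = 1450 m²/day.
Hydraulic gradient i = (273.13 − 246.95) / 870 = 26.18 / 870 = 0.03009.
Q = Σ(K_i·b_i) · W · i = 1450 × 585 × 0.03009 = 25519 m³/day.

25500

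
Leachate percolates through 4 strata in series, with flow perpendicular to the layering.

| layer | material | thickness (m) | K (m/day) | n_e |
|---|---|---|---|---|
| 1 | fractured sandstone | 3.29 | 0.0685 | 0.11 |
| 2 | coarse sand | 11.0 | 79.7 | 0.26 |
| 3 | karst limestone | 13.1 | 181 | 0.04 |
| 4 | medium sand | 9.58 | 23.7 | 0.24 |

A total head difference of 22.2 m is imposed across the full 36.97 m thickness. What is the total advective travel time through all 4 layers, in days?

With flow normal to the layers, continuity requires the same specific discharge q through every layer.
Σ(b_i/K_i) = 3.29/0.0685 + 11.0/79.7 + 13.1/181 + 9.58/23.7 = 48.64 d.
q = Δh / Σ(b_i/K_i) = 22.2 / 48.64 = 0.4564 m/day.
In each layer the seepage velocity is v_i = q/n_i, so the layer transit time is t_i = b_i·n_i / q:
  layer 1 (fractured sandstone): t_1 = 3.29 × 0.11 / 0.4564 = 0.7930 d
  layer 2 (coarse sand): t_2 = 11.0 × 0.26 / 0.4564 = 6.267 d
  layer 3 (karst limestone): t_3 = 13.1 × 0.04 / 0.4564 = 1.148 d
  layer 4 (medium sand): t_4 = 9.58 × 0.24 / 0.4564 = 5.038 d
Total t = Σ t_i = 13.25 days.

13.2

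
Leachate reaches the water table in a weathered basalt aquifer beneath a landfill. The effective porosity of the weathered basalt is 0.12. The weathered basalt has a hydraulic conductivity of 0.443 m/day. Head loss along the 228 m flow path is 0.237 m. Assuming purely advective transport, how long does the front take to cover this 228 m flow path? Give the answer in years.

Hydraulic gradient i = Δh / L = 0.237 / 228 = 0.001039.
Darcy flux q = K · i = 0.4430 × 0.001039 = 0.0004605 m/day.
Seepage velocity v = q / n_e = 0.0004605 / 0.12 = 0.003837 m/day.
Travel time t = L / v = 228 / 0.003837 = 59415 days = 162.7 years.

163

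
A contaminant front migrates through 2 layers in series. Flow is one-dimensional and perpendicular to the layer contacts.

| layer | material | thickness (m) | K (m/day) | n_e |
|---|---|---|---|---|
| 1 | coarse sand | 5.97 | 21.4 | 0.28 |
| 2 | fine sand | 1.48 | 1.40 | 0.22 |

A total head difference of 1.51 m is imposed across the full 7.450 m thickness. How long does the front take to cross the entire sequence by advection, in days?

1.77

With flow normal to the layers, continuity requires the same specific discharge q through every layer.
Σ(b_i/K_i) = 5.97/21.4 + 1.48/1.40 = 1.336 d.
q = Δh / Σ(b_i/K_i) = 1.51 / 1.336 = 1.130 m/day.
In each layer the seepage velocity is v_i = q/n_i, so the layer transit time is t_i = b_i·n_i / q:
  layer 1 (coarse sand): t_1 = 5.97 × 0.28 / 1.130 = 1.479 d
  layer 2 (fine sand): t_2 = 1.48 × 0.22 / 1.130 = 0.2881 d
Total t = Σ t_i = 1.767 days.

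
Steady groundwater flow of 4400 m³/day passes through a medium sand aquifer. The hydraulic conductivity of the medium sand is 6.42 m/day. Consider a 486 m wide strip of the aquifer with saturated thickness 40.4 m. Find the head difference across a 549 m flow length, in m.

Cross-sectional area A = 486 × 40.4 = 19634 m².
From Q = K·A·i, i = Q / (K·A) = 4400 / (6.420 × 19634) = 0.03491.
Head loss Δh = i · L = 0.03491 × 549 = 19.16 m.

19.2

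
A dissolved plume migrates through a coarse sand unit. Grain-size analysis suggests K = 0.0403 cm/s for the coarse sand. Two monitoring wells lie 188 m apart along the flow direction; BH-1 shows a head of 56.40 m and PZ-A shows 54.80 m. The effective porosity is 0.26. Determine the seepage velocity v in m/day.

1.14

Convert K: 0.0403 cm/s × 864 = 34.82 m/day.
Hydraulic gradient i = (56.40 − 54.80) / 188 = 1.6 / 188 = 0.008511.
Darcy flux q = K · i = 34.82 × 0.008511 = 0.2963 m/day.
Seepage velocity v = q / n_e = 0.2963 / 0.26 = 1.140 m/day.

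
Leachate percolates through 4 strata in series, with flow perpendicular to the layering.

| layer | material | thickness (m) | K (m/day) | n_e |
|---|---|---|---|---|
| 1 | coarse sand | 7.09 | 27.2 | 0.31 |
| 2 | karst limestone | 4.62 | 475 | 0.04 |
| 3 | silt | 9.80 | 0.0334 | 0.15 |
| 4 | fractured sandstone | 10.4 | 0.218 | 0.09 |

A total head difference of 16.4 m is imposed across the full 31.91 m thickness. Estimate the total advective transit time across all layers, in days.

99.7

With flow normal to the layers, continuity requires the same specific discharge q through every layer.
Σ(b_i/K_i) = 7.09/27.2 + 4.62/475 + 9.80/0.0334 + 10.4/0.218 = 341.4 d.
q = Δh / Σ(b_i/K_i) = 16.4 / 341.4 = 0.04804 m/day.
In each layer the seepage velocity is v_i = q/n_i, so the layer transit time is t_i = b_i·n_i / q:
  layer 1 (coarse sand): t_1 = 7.09 × 0.31 / 0.04804 = 45.75 d
  layer 2 (karst limestone): t_2 = 4.62 × 0.04 / 0.04804 = 3.847 d
  layer 3 (silt): t_3 = 9.80 × 0.15 / 0.04804 = 30.60 d
  layer 4 (fractured sandstone): t_4 = 10.4 × 0.09 / 0.04804 = 19.48 d
Total t = Σ t_i = 99.68 days.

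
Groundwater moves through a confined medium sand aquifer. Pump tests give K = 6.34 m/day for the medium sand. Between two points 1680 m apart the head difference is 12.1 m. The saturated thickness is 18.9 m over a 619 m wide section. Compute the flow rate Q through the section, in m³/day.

534

Cross-sectional area A = 619 × 18.9 = 11699 m².
Hydraulic gradient i = Δh / L = 12.1 / 1680 = 0.007202.
Darcy's law: Q = K · A · i = 6.340 × 11699 × 0.007202 = 534.2 m³/day.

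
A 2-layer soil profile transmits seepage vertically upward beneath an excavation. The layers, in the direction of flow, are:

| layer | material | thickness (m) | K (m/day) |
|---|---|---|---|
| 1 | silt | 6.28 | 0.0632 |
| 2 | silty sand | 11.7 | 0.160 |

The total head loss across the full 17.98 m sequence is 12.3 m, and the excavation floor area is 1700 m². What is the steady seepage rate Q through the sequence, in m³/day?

121

Flow is perpendicular to layering, so the layers act in series and the equivalent K is the thickness-weighted harmonic mean.
Total thickness L = 6.28 + 11.7 = 17.98 m.
Σ(b_i/K_i) = 6.28/0.0632 + 11.7/0.160 = 172.5 d.
K_eq = L / Σ(b_i/K_i) = 17.98 / 172.5 = 0.1042 m/day.
Q = K_eq · A · (Δh/L) = 0.1042 × 1700 × (12.3/17.98) = 121.2 m³/day.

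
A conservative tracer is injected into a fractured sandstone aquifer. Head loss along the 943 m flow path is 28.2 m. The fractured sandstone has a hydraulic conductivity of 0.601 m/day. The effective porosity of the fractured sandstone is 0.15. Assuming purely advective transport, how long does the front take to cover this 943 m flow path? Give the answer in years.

21.5

Hydraulic gradient i = Δh / L = 28.2 / 943 = 0.02990.
Darcy flux q = K · i = 0.6010 × 0.02990 = 0.01797 m/day.
Seepage velocity v = q / n_e = 0.01797 / 0.15 = 0.1198 m/day.
Travel time t = L / v = 943 / 0.1198 = 7870 days = 21.55 years.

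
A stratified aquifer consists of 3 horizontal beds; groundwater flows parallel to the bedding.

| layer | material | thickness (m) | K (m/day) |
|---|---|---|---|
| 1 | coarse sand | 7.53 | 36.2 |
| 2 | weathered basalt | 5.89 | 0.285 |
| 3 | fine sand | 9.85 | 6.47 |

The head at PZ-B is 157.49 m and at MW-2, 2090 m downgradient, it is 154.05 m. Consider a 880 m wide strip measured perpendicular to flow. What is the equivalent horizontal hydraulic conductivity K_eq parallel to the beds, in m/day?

14.5

Flow is parallel to layering, so each bed carries its own Darcy discharge and the transmissivities add.
Σ(K_i·b_i) = 36.2×7.53 + 0.285×5.89 + 6.47×9.85 = 338.0 m²/day.
Total thickness b = 23.27 m, so K_eq = Σ(K_i·b_i)/b = 14.52 m/day.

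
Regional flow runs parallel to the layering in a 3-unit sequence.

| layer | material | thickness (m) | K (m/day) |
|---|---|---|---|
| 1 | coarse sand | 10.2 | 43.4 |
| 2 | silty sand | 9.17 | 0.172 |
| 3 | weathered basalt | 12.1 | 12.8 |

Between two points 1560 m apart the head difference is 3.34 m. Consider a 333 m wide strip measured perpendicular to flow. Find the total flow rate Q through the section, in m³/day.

427

Flow is parallel to layering, so each bed carries its own Darcy discharge and the transmissivities add.
Σ(K_i·b_i) = 43.4×10.2 + 0.172×9.17 + 12.8×12.1 = 599.1 m²/day.
Hydraulic gradient i = Δh / L = 3.34 / 1560 = 0.002141.
Q = Σ(K_i·b_i) · W · i = 599.1 × 333 × 0.002141 = 427.2 m³/day.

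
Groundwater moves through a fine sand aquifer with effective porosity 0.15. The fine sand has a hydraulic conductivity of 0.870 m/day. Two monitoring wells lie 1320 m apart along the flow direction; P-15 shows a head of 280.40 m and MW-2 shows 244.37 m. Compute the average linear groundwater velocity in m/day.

0.158

Hydraulic gradient i = (280.40 − 244.37) / 1320 = 36.03 / 1320 = 0.02730.
Darcy flux q = K · i = 0.8700 × 0.02730 = 0.02375 m/day.
Seepage velocity v = q / n_e = 0.02375 / 0.15 = 0.1583 m/day.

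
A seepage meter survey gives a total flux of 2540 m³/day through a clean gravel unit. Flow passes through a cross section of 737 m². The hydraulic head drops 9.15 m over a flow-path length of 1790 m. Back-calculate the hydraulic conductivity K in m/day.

674

Hydraulic gradient i = Δh / L = 9.15 / 1790 = 0.005112.
From Q = K·A·i, K = Q / (A·i) = 2540 / (737.0 × 0.005112) = 674.2 m/day.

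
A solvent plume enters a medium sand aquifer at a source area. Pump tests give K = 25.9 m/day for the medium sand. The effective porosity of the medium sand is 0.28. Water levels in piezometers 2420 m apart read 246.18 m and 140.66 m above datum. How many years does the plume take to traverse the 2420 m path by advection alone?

Hydraulic gradient i = (246.18 − 140.66) / 2420 = 105.52 / 2420 = 0.04360.
Darcy flux q = K · i = 25.90 × 0.04360 = 1.129 m/day.
Seepage velocity v = q / n_e = 1.129 / 0.28 = 4.033 m/day.
Travel time t = L / v = 2420 / 4.033 = 600.0 days = 1.643 years.

1.64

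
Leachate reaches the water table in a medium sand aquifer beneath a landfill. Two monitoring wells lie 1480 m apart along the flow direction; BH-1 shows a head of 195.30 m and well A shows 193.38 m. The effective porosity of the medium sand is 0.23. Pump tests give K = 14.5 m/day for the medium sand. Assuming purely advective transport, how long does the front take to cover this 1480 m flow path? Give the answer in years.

Hydraulic gradient i = (195.30 − 193.38) / 1480 = 1.92 / 1480 = 0.001297.
Darcy flux q = K · i = 14.50 × 0.001297 = 0.01881 m/day.
Seepage velocity v = q / n_e = 0.01881 / 0.23 = 0.08179 m/day.
Travel time t = L / v = 1480 / 0.08179 = 18096 days = 49.54 years.

49.5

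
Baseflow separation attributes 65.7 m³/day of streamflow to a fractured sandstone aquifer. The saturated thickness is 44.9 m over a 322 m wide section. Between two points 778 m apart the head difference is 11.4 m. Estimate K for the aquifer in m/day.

Cross-sectional area A = 322 × 44.9 = 14458 m².
Hydraulic gradient i = Δh / L = 11.4 / 778 = 0.01465.
From Q = K·A·i, K = Q / (A·i) = 65.7 / (14458 × 0.01465) = 0.3101 m/day.

0.310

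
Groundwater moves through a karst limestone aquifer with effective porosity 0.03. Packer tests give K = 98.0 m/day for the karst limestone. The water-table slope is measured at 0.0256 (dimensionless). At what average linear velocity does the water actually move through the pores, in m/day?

Hydraulic gradient i = 0.0256.
Darcy flux q = K · i = 98.00 × 0.02560 = 2.509 m/day.
Seepage velocity v = q / n_e = 2.509 / 0.03 = 83.63 m/day.

83.6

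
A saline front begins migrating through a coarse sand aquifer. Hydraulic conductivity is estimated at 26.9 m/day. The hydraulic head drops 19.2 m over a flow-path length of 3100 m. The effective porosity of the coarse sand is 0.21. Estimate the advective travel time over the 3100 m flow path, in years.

Hydraulic gradient i = Δh / L = 19.2 / 3100 = 0.006194.
Darcy flux q = K · i = 26.90 × 0.006194 = 0.1666 m/day.
Seepage velocity v = q / n_e = 0.1666 / 0.21 = 0.7934 m/day.
Travel time t = L / v = 3100 / 0.7934 = 3907 days = 10.70 years.

10.7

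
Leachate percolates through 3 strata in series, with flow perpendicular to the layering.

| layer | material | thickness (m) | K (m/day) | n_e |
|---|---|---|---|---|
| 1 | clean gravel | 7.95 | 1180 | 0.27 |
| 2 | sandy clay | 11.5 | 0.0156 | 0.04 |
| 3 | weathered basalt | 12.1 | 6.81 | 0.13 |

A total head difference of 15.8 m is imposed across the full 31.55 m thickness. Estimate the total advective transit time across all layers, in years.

With flow normal to the layers, continuity requires the same specific discharge q through every layer.
Σ(b_i/K_i) = 7.95/1180 + 11.5/0.0156 + 12.1/6.81 = 739.0 d.
q = Δh / Σ(b_i/K_i) = 15.8 / 739.0 = 0.02138 m/day.
In each layer the seepage velocity is v_i = q/n_i, so the layer transit time is t_i = b_i·n_i / q:
  layer 1 (clean gravel): t_1 = 7.95 × 0.27 / 0.02138 = 100.4 d
  layer 2 (sandy clay): t_2 = 11.5 × 0.04 / 0.02138 = 21.51 d
  layer 3 (weathered basalt): t_3 = 12.1 × 0.13 / 0.02138 = 73.57 d
Total t = Σ t_i = 195.5 days = 0.5352 years.

0.535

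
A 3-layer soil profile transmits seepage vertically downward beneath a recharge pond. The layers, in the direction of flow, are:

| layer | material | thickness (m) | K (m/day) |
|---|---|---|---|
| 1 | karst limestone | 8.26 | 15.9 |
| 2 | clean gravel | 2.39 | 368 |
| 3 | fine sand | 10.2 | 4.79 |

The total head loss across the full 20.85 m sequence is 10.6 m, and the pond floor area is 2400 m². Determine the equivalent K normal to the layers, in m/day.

Flow is perpendicular to layering, so the layers act in series and the equivalent K is the thickness-weighted harmonic mean.
Total thickness L = 8.26 + 2.39 + 10.2 = 20.85 m.
Σ(b_i/K_i) = 8.26/15.9 + 2.39/368 + 10.2/4.79 = 2.655 d.
K_eq = L / Σ(b_i/K_i) = 20.85 / 2.655 = 7.852 m/day.

7.85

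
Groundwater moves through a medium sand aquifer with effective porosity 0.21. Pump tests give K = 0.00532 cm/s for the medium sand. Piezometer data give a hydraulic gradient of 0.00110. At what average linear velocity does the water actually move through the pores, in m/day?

Convert K: 0.00532 cm/s × 864 = 4.596 m/day.
Hydraulic gradient i = 0.00110.
Darcy flux q = K · i = 4.596 × 0.001100 = 0.005056 m/day.
Seepage velocity v = q / n_e = 0.005056 / 0.21 = 0.02408 m/day.

0.0241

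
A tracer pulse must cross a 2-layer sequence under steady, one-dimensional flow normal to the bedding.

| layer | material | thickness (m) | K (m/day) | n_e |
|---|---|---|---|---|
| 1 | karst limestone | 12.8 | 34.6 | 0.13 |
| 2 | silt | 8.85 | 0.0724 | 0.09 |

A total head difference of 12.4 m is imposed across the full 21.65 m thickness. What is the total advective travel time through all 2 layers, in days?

With flow normal to the layers, continuity requires the same specific discharge q through every layer.
Σ(b_i/K_i) = 12.8/34.6 + 8.85/0.0724 = 122.6 d.
q = Δh / Σ(b_i/K_i) = 12.4 / 122.6 = 0.1011 m/day.
In each layer the seepage velocity is v_i = q/n_i, so the layer transit time is t_i = b_i·n_i / q:
  layer 1 (karst limestone): t_1 = 12.8 × 0.13 / 0.1011 = 16.45 d
  layer 2 (silt): t_2 = 8.85 × 0.09 / 0.1011 = 7.876 d
Total t = Σ t_i = 24.33 days.

24.3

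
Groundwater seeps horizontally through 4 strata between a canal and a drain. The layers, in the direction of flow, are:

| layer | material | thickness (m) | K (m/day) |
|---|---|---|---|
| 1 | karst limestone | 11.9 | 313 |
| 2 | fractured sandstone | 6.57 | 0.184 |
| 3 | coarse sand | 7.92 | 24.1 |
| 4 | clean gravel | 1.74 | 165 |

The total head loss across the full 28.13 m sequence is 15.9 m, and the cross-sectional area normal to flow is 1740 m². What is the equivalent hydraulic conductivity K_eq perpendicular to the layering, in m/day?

Flow is perpendicular to layering, so the layers act in series and the equivalent K is the thickness-weighted harmonic mean.
Total thickness L = 11.9 + 6.57 + 7.92 + 1.74 = 28.13 m.
Σ(b_i/K_i) = 11.9/313 + 6.57/0.184 + 7.92/24.1 + 1.74/165 = 36.08 d.
K_eq = L / Σ(b_i/K_i) = 28.13 / 36.08 = 0.7796 m/day.

0.780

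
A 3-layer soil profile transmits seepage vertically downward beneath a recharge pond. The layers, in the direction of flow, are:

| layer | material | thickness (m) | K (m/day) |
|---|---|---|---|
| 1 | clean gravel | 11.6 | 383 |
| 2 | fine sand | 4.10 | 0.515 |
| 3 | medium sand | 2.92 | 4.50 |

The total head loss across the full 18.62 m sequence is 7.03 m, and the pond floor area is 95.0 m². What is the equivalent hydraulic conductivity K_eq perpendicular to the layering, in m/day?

2.16

Flow is perpendicular to layering, so the layers act in series and the equivalent K is the thickness-weighted harmonic mean.
Total thickness L = 11.6 + 4.10 + 2.92 = 18.62 m.
Σ(b_i/K_i) = 11.6/383 + 4.10/0.515 + 2.92/4.50 = 8.640 d.
K_eq = L / Σ(b_i/K_i) = 18.62 / 8.640 = 2.155 m/day.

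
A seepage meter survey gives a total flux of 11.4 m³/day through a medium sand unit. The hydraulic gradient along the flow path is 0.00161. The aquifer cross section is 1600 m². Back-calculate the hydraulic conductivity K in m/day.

Hydraulic gradient i = 0.00161.
From Q = K·A·i, K = Q / (A·i) = 11.4 / (1600 × 0.001610) = 4.425 m/day.

4.43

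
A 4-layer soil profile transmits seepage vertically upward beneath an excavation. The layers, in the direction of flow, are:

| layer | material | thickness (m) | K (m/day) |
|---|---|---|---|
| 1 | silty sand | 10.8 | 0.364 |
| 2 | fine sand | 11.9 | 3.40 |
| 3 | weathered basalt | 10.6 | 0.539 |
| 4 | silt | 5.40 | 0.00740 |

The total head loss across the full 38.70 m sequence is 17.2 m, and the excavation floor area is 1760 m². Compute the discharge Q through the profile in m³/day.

38.7

Flow is perpendicular to layering, so the layers act in series and the equivalent K is the thickness-weighted harmonic mean.
Total thickness L = 10.8 + 11.9 + 10.6 + 5.40 = 38.70 m.
Σ(b_i/K_i) = 10.8/0.364 + 11.9/3.40 + 10.6/0.539 + 5.40/0.00740 = 782.6 d.
K_eq = L / Σ(b_i/K_i) = 38.70 / 782.6 = 0.04945 m/day.
Q = K_eq · A · (Δh/L) = 0.04945 × 1760 × (17.2/38.70) = 38.68 m³/day.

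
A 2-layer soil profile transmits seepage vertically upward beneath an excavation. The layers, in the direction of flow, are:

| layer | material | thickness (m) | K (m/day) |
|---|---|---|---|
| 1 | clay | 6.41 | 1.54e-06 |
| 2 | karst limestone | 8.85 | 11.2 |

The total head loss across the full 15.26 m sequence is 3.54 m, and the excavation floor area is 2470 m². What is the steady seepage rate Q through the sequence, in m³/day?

Flow is perpendicular to layering, so the layers act in series and the equivalent K is the thickness-weighted harmonic mean.
Total thickness L = 6.41 + 8.85 = 15.26 m.
Σ(b_i/K_i) = 6.41/1.54e-06 + 8.85/11.2 = 4.162e+06 d.
K_eq = L / Σ(b_i/K_i) = 15.26 / 4.162e+06 = 3.666e-06 m/day.
Q = K_eq · A · (Δh/L) = 3.666e-06 × 2470 × (3.54/15.26) = 0.002101 m³/day.

0.00210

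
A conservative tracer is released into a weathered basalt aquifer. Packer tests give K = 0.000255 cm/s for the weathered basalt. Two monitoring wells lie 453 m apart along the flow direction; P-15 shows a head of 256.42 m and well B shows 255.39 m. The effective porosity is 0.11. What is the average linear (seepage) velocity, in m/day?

0.00455

Convert K: 0.000255 cm/s × 864 = 0.2203 m/day.
Hydraulic gradient i = (256.42 − 255.39) / 453 = 1.03 / 453 = 0.002274.
Darcy flux q = K · i = 0.2203 × 0.002274 = 0.0005009 m/day.
Seepage velocity v = q / n_e = 0.0005009 / 0.11 = 0.004554 m/day.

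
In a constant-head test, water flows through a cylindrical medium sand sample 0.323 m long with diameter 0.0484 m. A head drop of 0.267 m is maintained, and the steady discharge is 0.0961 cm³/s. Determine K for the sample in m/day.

5.46

Cross-sectional area A = π·(d/2)² = π × (0.0484/2)² = 0.001840 m².
Convert discharge: 0.0961 cm³/s = 9.610e-08 m³/s.
Darcy's law rearranged: K = Q·L / (A·Δh) = 9.610e-08 × 0.323 / (0.001840 × 0.267) = 6.319e-05 m/s = 5.459 m/day.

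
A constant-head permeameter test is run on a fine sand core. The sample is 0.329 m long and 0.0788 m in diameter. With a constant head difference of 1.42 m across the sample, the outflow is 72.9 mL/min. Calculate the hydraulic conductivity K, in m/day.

Cross-sectional area A = π·(d/2)² = π × (0.0788/2)² = 0.004877 m².
Convert discharge: 72.9 mL/min = 1.215e-06 m³/s.
Darcy's law rearranged: K = Q·L / (A·Δh) = 1.215e-06 × 0.329 / (0.004877 × 1.42) = 5.772e-05 m/s = 4.987 m/day.

4.99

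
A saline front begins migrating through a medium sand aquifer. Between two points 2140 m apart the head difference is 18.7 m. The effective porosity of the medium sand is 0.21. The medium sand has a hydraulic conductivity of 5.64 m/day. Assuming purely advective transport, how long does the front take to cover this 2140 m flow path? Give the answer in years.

25.0

Hydraulic gradient i = Δh / L = 18.7 / 2140 = 0.008738.
Darcy flux q = K · i = 5.640 × 0.008738 = 0.04928 m/day.
Seepage velocity v = q / n_e = 0.04928 / 0.21 = 0.2347 m/day.
Travel time t = L / v = 2140 / 0.2347 = 9119 days = 24.97 years.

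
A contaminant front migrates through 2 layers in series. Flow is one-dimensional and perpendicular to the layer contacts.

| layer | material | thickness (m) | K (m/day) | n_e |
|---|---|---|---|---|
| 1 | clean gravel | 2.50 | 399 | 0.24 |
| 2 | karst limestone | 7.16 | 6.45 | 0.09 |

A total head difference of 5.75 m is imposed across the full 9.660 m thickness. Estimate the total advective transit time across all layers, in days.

0.242

With flow normal to the layers, continuity requires the same specific discharge q through every layer.
Σ(b_i/K_i) = 2.50/399 + 7.16/6.45 = 1.116 d.
q = Δh / Σ(b_i/K_i) = 5.75 / 1.116 = 5.151 m/day.
In each layer the seepage velocity is v_i = q/n_i, so the layer transit time is t_i = b_i·n_i / q:
  layer 1 (clean gravel): t_1 = 2.50 × 0.24 / 5.151 = 0.1165 d
  layer 2 (karst limestone): t_2 = 7.16 × 0.09 / 5.151 = 0.1251 d
Total t = Σ t_i = 0.2416 days.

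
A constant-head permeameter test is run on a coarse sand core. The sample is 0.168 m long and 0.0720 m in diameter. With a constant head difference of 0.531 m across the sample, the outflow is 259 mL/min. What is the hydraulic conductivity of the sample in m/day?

29.0

Cross-sectional area A = π·(d/2)² = π × (0.0720/2)² = 0.004072 m².
Convert discharge: 259 mL/min = 4.317e-06 m³/s.
Darcy's law rearranged: K = Q·L / (A·Δh) = 4.317e-06 × 0.168 / (0.004072 × 0.531) = 0.0003354 m/s = 28.98 m/day.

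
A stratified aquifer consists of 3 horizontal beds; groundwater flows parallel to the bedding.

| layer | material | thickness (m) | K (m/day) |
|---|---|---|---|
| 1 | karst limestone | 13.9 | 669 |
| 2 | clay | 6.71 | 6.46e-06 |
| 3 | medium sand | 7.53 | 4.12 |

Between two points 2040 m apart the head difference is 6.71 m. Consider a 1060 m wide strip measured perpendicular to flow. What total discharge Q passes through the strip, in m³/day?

Flow is parallel to layering, so each bed carries its own Darcy discharge and the transmissivities add.
Σ(K_i·b_i) = 669×13.9 + 6.46e-06×6.71 + 4.12×7.53 = 9330 m²/day.
Hydraulic gradient i = Δh / L = 6.71 / 2040 = 0.003289.
Q = Σ(K_i·b_i) · W · i = 9330 × 1060 × 0.003289 = 32530 m³/day.

32500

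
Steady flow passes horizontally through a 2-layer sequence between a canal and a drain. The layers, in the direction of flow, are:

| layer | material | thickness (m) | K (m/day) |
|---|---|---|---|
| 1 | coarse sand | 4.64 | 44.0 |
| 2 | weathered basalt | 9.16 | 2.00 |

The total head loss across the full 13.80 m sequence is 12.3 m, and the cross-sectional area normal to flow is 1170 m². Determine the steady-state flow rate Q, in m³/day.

3070

Flow is perpendicular to layering, so the layers act in series and the equivalent K is the thickness-weighted harmonic mean.
Total thickness L = 4.64 + 9.16 = 13.80 m.
Σ(b_i/K_i) = 4.64/44.0 + 9.16/2.00 = 4.685 d.
K_eq = L / Σ(b_i/K_i) = 13.80 / 4.685 = 2.945 m/day.
Q = K_eq · A · (Δh/L) = 2.945 × 1170 × (12.3/13.80) = 3071 m³/day.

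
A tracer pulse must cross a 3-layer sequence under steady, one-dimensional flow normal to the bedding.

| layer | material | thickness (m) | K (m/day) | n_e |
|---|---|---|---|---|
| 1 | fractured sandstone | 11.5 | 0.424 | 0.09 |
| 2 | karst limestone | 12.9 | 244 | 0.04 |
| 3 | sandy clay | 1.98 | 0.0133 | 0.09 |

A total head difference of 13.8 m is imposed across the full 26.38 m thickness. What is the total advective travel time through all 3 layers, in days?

With flow normal to the layers, continuity requires the same specific discharge q through every layer.
Σ(b_i/K_i) = 11.5/0.424 + 12.9/244 + 1.98/0.0133 = 176.0 d.
q = Δh / Σ(b_i/K_i) = 13.8 / 176.0 = 0.07839 m/day.
In each layer the seepage velocity is v_i = q/n_i, so the layer transit time is t_i = b_i·n_i / q:
  layer 1 (fractured sandstone): t_1 = 11.5 × 0.09 / 0.07839 = 13.20 d
  layer 2 (karst limestone): t_2 = 12.9 × 0.04 / 0.07839 = 6.583 d
  layer 3 (sandy clay): t_3 = 1.98 × 0.09 / 0.07839 = 2.273 d
Total t = Σ t_i = 22.06 days.

22.1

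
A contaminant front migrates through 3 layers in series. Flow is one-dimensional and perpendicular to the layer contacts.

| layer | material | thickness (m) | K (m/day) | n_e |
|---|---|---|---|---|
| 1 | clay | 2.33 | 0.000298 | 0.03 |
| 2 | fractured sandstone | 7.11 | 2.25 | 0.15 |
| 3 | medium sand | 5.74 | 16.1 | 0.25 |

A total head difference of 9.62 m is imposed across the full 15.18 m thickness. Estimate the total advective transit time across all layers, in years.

With flow normal to the layers, continuity requires the same specific discharge q through every layer.
Σ(b_i/K_i) = 2.33/0.000298 + 7.11/2.25 + 5.74/16.1 = 7822 d.
q = Δh / Σ(b_i/K_i) = 9.62 / 7822 = 0.001230 m/day.
In each layer the seepage velocity is v_i = q/n_i, so the layer transit time is t_i = b_i·n_i / q:
  layer 1 (clay): t_1 = 2.33 × 0.03 / 0.001230 = 56.84 d
  layer 2 (fractured sandstone): t_2 = 7.11 × 0.15 / 0.001230 = 867.2 d
  layer 3 (medium sand): t_3 = 5.74 × 0.25 / 0.001230 = 1167 d
Total t = Σ t_i = 2091 days = 5.725 years.

5.72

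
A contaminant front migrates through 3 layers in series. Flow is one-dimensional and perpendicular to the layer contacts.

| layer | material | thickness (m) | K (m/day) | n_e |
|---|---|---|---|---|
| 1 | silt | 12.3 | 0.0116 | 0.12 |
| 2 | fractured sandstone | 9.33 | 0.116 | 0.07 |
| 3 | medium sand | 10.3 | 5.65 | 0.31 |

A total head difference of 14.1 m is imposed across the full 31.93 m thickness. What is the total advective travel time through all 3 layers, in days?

With flow normal to the layers, continuity requires the same specific discharge q through every layer.
Σ(b_i/K_i) = 12.3/0.0116 + 9.33/0.116 + 10.3/5.65 = 1143 d.
q = Δh / Σ(b_i/K_i) = 14.1 / 1143 = 0.01234 m/day.
In each layer the seepage velocity is v_i = q/n_i, so the layer transit time is t_i = b_i·n_i / q:
  layer 1 (silt): t_1 = 12.3 × 0.12 / 0.01234 = 119.6 d
  layer 2 (fractured sandstone): t_2 = 9.33 × 0.07 / 0.01234 = 52.92 d
  layer 3 (medium sand): t_3 = 10.3 × 0.31 / 0.01234 = 258.7 d
Total t = Σ t_i = 431.3 days.

431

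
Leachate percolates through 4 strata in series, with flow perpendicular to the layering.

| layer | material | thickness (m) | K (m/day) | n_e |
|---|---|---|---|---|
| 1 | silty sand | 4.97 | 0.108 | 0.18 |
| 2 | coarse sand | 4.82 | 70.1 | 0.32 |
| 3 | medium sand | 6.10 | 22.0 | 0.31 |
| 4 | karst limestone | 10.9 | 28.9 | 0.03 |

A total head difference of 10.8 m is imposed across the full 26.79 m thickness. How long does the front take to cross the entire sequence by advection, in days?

20.1

With flow normal to the layers, continuity requires the same specific discharge q through every layer.
Σ(b_i/K_i) = 4.97/0.108 + 4.82/70.1 + 6.10/22.0 + 10.9/28.9 = 46.74 d.
q = Δh / Σ(b_i/K_i) = 10.8 / 46.74 = 0.2311 m/day.
In each layer the seepage velocity is v_i = q/n_i, so the layer transit time is t_i = b_i·n_i / q:
  layer 1 (silty sand): t_1 = 4.97 × 0.18 / 0.2311 = 3.872 d
  layer 2 (coarse sand): t_2 = 4.82 × 0.32 / 0.2311 = 6.675 d
  layer 3 (medium sand): t_3 = 6.10 × 0.31 / 0.2311 = 8.184 d
  layer 4 (karst limestone): t_4 = 10.9 × 0.03 / 0.2311 = 1.415 d
Total t = Σ t_i = 20.15 days.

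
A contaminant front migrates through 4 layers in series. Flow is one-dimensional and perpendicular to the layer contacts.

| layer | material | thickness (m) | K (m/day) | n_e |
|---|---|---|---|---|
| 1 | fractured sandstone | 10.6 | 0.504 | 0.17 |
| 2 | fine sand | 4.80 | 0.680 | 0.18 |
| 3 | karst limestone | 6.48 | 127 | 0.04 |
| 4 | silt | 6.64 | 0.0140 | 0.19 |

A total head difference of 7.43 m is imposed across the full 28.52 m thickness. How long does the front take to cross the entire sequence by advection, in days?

With flow normal to the layers, continuity requires the same specific discharge q through every layer.
Σ(b_i/K_i) = 10.6/0.504 + 4.80/0.680 + 6.48/127 + 6.64/0.0140 = 502.4 d.
q = Δh / Σ(b_i/K_i) = 7.43 / 502.4 = 0.01479 m/day.
In each layer the seepage velocity is v_i = q/n_i, so the layer transit time is t_i = b_i·n_i / q:
  layer 1 (fractured sandstone): t_1 = 10.6 × 0.17 / 0.01479 = 121.9 d
  layer 2 (fine sand): t_2 = 4.80 × 0.18 / 0.01479 = 58.42 d
  layer 3 (karst limestone): t_3 = 6.48 × 0.04 / 0.01479 = 17.53 d
  layer 4 (silt): t_4 = 6.64 × 0.19 / 0.01479 = 85.31 d
Total t = Σ t_i = 283.1 days.

283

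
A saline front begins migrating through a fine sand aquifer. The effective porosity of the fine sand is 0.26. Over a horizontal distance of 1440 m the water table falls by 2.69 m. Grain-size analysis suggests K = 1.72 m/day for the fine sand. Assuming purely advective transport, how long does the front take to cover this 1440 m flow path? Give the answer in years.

319

Hydraulic gradient i = Δh / L = 2.69 / 1440 = 0.001868.
Darcy flux q = K · i = 1.720 × 0.001868 = 0.003213 m/day.
Seepage velocity v = q / n_e = 0.003213 / 0.26 = 0.01236 m/day.
Travel time t = L / v = 1440 / 0.01236 = 1.165e+05 days = 319.0 years.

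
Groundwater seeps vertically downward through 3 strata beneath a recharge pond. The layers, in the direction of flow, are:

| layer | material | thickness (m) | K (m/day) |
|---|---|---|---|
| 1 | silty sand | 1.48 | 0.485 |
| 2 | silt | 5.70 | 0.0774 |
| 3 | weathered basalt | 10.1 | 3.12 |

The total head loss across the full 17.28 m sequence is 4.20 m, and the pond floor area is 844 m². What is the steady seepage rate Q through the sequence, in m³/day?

44.3

Flow is perpendicular to layering, so the layers act in series and the equivalent K is the thickness-weighted harmonic mean.
Total thickness L = 1.48 + 5.70 + 10.1 = 17.28 m.
Σ(b_i/K_i) = 1.48/0.485 + 5.70/0.0774 + 10.1/3.12 = 79.93 d.
K_eq = L / Σ(b_i/K_i) = 17.28 / 79.93 = 0.2162 m/day.
Q = K_eq · A · (Δh/L) = 0.2162 × 844 × (4.20/17.28) = 44.35 m³/day.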